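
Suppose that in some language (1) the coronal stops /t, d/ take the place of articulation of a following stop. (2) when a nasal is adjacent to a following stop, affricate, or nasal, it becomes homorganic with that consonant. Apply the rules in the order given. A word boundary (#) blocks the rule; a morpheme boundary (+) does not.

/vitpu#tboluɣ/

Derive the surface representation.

[vippu#pboluɣ]

Rule 1: /t/ before /p/ (labial) → [p]
Rule 1: /t/ before /b/ (labial) → [p]
After rule 1: vippu#pboluɣ
Rule 2: no segment meets the rule's conditions; no change.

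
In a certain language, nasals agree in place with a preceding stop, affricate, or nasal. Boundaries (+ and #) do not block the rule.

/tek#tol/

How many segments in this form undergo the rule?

0

No segment meets the rule's conditions.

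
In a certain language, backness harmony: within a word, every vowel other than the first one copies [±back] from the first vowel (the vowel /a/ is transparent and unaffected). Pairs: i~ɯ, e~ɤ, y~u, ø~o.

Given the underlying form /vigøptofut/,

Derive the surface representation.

/o/ harmonizes with /i/ ([-back]) → [ø]
/u/ harmonizes with /i/ ([-back]) → [y]

[vigøptøfyt]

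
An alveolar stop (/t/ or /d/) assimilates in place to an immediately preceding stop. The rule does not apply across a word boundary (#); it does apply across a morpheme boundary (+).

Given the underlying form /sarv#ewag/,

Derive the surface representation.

[sarv#ewag]

no segment meets the rule's conditions; no change.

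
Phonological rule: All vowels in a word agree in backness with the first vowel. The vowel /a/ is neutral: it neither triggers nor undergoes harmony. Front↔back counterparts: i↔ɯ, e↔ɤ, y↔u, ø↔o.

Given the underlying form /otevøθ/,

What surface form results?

[otɤvoθ]

/e/ harmonizes with /o/ ([+back]) → [ɤ]
/ø/ harmonizes with /o/ ([+back]) → [o]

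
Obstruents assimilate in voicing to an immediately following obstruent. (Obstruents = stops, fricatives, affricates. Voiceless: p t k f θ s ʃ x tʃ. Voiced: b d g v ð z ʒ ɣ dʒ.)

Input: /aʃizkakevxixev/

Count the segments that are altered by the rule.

2

/z/ before /k/ (voiceless) → [s]
/v/ before /x/ (voiceless) → [f]
2 segments change.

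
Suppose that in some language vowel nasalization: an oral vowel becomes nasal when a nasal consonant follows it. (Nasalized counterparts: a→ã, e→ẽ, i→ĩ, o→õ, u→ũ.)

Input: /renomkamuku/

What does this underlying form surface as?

/e/ before nasal /n/ → [ẽ]
/o/ before nasal /m/ → [õ]
/a/ before nasal /m/ → [ã]

[rẽnõmkãmuku]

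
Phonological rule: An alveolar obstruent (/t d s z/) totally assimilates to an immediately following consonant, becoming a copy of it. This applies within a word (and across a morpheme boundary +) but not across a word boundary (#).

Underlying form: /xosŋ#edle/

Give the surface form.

[xoŋŋ#elle]

/s/ before /ŋ/ → [ŋ] (total assimilation)
/d/ before /l/ → [l] (total assimilation)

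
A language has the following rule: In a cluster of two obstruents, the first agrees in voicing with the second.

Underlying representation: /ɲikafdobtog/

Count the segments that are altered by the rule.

2

/f/ before /d/ (voiced) → [v]
/b/ before /t/ (voiceless) → [p]
2 segments change.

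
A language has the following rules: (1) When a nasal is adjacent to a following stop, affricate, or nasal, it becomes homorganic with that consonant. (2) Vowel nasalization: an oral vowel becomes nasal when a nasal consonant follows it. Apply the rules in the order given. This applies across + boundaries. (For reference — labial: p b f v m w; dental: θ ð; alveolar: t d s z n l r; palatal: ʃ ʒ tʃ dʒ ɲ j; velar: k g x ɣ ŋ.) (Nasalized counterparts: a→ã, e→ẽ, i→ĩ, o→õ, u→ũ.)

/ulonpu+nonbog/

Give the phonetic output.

Rule 1: /n/ before /p/ (labial) → [m]
Rule 1: /n/ before /b/ (labial) → [m]
After rule 1: ulompu+nombog
Rule 2: /o/ before nasal /m/ → [õ]
Rule 2: /u/ before nasal /n/ → [ũ]
Rule 2: /o/ before nasal /m/ → [õ]

[ulõmpũ+nõmbog]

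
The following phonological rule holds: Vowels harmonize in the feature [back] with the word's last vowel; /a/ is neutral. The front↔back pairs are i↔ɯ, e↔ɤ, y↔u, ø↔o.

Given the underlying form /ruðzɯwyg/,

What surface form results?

/u/ harmonizes with /y/ ([-back]) → [y]
/ɯ/ harmonizes with /y/ ([-back]) → [i]

[ryðziwyg]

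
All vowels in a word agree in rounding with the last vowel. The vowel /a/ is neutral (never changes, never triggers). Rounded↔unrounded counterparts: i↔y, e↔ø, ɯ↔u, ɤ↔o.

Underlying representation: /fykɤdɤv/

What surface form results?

[fikɤdɤv]

/y/ harmonizes with /ɤ/ ([-round]) → [i]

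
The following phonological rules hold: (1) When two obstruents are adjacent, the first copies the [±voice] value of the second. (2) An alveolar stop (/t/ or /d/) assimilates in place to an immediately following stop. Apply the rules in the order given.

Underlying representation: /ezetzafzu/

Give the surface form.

Rule 1: /t/ before /z/ (voiced) → [d]
Rule 1: /f/ before /z/ (voiced) → [v]
After rule 1: ezedzavzu
Rule 2: no segment meets the rule's conditions; no change.

[ezedzavzu]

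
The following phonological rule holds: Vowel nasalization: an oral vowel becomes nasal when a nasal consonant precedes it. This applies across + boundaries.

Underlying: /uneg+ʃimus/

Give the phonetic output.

[unẽg+ʃimũs]

/e/ after nasal /n/ → [ẽ]
/u/ after nasal /m/ → [ũ]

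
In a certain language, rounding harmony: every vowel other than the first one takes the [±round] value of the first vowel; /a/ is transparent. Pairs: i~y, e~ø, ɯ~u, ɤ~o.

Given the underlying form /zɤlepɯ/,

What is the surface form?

no segment meets the rule's conditions; no change.

[zɤlepɯ]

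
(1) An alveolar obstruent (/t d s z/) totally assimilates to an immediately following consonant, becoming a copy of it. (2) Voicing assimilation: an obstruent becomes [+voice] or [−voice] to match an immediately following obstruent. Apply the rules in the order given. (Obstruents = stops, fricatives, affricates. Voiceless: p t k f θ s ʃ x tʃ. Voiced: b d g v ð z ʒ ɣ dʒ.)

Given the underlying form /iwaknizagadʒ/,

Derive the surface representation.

Rule 1: no segment meets the rule's conditions; no change.
After rule 1: iwaknizagadʒ
Rule 2: no segment meets the rule's conditions; no change.

[iwaknizagadʒ]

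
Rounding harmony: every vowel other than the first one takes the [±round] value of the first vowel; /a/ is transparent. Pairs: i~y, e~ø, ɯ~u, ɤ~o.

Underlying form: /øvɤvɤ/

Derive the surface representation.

[øvovo]

/ɤ/ harmonizes with /ø/ ([+round]) → [o]
/ɤ/ harmonizes with /ø/ ([+round]) → [o]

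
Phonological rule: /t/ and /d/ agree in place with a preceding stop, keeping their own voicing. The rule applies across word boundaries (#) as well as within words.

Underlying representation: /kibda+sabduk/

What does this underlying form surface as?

/d/ after /b/ (labial) → [b]
/d/ after /b/ (labial) → [b]

[kibba+sabbuk]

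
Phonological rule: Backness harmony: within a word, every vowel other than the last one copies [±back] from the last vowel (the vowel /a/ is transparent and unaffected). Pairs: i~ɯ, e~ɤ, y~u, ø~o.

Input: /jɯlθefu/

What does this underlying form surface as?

/e/ harmonizes with /u/ ([+back]) → [ɤ]

[jɯlθɤfu]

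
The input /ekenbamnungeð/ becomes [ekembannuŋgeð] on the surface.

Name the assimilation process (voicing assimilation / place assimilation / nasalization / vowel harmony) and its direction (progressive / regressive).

place assimilation, regressive

/n/→[m] /m/→[n] /n/→[ŋ].
Each target copies a feature from the following segment, so the direction is regressive.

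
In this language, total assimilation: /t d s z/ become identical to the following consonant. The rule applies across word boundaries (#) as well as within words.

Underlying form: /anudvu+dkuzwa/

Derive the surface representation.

/d/ before /v/ → [v] (total assimilation)
/d/ before /k/ → [k] (total assimilation)
/z/ before /w/ → [w] (total assimilation)

[anuvvu+kkuwwa]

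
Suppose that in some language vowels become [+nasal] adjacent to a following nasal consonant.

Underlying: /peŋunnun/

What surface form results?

[pẽŋũnnũn]

/e/ before nasal /ŋ/ → [ẽ]
/u/ before nasal /n/ → [ũ]
/u/ before nasal /n/ → [ũ]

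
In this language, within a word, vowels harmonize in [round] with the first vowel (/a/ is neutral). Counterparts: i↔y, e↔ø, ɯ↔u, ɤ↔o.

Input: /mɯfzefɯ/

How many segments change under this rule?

0

No segment meets the rule's conditions.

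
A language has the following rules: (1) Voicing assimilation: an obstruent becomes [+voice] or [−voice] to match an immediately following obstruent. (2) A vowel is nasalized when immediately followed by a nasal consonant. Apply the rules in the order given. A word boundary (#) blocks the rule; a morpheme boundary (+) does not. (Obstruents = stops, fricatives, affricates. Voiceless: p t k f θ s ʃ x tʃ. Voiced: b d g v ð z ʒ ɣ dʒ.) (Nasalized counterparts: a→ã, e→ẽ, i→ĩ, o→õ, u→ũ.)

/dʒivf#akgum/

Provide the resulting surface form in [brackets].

[dʒiff#aggũm]

Rule 1: /v/ before /f/ (voiceless) → [f]
Rule 1: /k/ before /g/ (voiced) → [g]
After rule 1: dʒiff#aggum
Rule 2: /u/ before nasal /m/ → [ũ]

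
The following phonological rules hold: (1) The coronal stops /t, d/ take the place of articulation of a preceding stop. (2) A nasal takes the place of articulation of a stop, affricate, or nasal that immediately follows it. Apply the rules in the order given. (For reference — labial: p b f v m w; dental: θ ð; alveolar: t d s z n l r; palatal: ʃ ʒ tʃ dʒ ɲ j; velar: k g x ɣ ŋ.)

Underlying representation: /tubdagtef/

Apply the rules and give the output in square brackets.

[tubbagkef]

Rule 1: /d/ after /b/ (labial) → [b]
Rule 1: /t/ after /g/ (velar) → [k]
After rule 1: tubbagkef
Rule 2: no segment meets the rule's conditions; no change.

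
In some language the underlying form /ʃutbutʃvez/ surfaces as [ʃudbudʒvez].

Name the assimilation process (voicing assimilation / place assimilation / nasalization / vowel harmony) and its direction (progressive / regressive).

voicing assimilation, regressive

/t/→[d] /tʃ/→[dʒ].
Each target copies a feature from the following segment, so the direction is regressive.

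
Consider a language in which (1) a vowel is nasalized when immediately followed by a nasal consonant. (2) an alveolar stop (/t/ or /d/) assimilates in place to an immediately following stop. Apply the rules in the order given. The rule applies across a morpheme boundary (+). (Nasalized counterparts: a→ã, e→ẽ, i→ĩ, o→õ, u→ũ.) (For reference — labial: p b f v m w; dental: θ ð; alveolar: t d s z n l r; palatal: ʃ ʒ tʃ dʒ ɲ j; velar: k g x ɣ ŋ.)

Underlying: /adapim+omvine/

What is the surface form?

Rule 1: /i/ before nasal /m/ → [ĩ]
Rule 1: /o/ before nasal /m/ → [õ]
Rule 1: /i/ before nasal /n/ → [ĩ]
After rule 1: adapĩm+õmvĩne
Rule 2: no segment meets the rule's conditions; no change.

[adapĩm+õmvĩne]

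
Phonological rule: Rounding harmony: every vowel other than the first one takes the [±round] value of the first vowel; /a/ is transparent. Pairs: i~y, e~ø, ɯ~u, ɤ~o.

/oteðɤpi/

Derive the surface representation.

/e/ harmonizes with /o/ ([+round]) → [ø]
/ɤ/ harmonizes with /o/ ([+round]) → [o]
/i/ harmonizes with /o/ ([+round]) → [y]

[otøðopy]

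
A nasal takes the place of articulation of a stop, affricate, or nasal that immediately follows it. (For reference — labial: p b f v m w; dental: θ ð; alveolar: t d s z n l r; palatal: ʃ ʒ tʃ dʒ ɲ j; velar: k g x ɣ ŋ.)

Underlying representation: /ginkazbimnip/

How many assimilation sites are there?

/n/ before /k/ (velar) → [ŋ]
/m/ before /n/ (alveolar) → [n]
2 segments change.

2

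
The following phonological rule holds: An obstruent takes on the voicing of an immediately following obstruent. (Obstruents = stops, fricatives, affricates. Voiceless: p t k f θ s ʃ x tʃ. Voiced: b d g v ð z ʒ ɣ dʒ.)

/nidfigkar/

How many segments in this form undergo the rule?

2

/d/ before /f/ (voiceless) → [t]
/g/ before /k/ (voiceless) → [k]
2 segments change.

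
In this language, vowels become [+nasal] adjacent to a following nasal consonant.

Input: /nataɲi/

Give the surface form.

/a/ before nasal /ɲ/ → [ã]

[natãɲi]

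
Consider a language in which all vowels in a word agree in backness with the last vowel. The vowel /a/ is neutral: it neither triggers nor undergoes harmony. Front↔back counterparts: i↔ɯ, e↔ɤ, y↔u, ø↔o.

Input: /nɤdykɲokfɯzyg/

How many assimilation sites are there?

/ɤ/ harmonizes with /y/ ([-back]) → [e]
/o/ harmonizes with /y/ ([-back]) → [ø]
/ɯ/ harmonizes with /y/ ([-back]) → [i]
3 segments change.

3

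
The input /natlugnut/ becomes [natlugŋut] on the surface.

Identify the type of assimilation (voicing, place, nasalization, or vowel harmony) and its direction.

place assimilation, progressive

/n/→[ŋ].
Each target copies a feature from the preceding segment, so the direction is progressive.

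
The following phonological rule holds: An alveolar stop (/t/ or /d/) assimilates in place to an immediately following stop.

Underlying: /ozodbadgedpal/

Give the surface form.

/d/ before /b/ (labial) → [b]
/d/ before /g/ (velar) → [g]
/d/ before /p/ (labial) → [b]

[ozobbaggebpal]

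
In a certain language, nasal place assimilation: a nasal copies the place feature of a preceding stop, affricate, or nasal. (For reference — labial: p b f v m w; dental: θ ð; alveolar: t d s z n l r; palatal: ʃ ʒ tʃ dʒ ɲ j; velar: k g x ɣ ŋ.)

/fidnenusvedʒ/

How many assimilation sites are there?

0

No segment meets the rule's conditions.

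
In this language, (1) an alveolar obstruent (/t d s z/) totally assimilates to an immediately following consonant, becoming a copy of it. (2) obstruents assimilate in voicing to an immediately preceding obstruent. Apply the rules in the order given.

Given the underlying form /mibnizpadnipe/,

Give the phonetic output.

[mibnippannipe]

Rule 1: /z/ before /p/ → [p] (total assimilation)
Rule 1: /d/ before /n/ → [n] (total assimilation)
After rule 1: mibnippannipe
Rule 2: no segment meets the rule's conditions; no change.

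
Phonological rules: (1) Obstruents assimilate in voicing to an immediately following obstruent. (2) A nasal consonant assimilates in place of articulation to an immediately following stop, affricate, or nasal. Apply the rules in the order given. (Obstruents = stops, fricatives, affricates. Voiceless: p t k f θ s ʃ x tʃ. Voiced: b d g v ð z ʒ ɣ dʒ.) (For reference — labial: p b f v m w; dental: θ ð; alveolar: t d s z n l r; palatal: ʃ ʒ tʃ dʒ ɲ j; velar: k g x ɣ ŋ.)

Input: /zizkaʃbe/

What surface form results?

Rule 1: /z/ before /k/ (voiceless) → [s]
Rule 1: /ʃ/ before /b/ (voiced) → [ʒ]
After rule 1: ziskaʒbe
Rule 2: no segment meets the rule's conditions; no change.

[ziskaʒbe]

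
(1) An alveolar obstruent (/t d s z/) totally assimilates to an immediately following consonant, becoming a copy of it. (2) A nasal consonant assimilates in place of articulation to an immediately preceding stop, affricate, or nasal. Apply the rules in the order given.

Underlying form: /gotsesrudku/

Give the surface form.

[gosserrukku]

Rule 1: /t/ before /s/ → [s] (total assimilation)
Rule 1: /s/ before /r/ → [r] (total assimilation)
Rule 1: /d/ before /k/ → [k] (total assimilation)
After rule 1: gosserrukku
Rule 2: no segment meets the rule's conditions; no change.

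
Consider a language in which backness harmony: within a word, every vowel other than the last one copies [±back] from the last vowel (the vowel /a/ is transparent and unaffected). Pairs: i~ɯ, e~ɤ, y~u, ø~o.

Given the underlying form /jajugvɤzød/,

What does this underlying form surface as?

/u/ harmonizes with /ø/ ([-back]) → [y]
/ɤ/ harmonizes with /ø/ ([-back]) → [e]

[jajygvezød]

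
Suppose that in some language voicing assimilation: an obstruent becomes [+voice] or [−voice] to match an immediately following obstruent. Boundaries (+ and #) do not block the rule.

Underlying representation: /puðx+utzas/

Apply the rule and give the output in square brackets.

[puθx+udzas]

/ð/ before /x/ (voiceless) → [θ]
/t/ before /z/ (voiced) → [d]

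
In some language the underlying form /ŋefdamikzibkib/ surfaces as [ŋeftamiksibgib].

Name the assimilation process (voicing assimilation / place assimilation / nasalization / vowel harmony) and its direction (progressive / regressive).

/d/→[t] /z/→[s] /k/→[g].
Each target copies a feature from the preceding segment, so the direction is progressive.

voicing assimilation, progressive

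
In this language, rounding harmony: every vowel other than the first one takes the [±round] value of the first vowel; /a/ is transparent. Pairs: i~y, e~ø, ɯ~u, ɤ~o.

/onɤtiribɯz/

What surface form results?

/ɤ/ harmonizes with /o/ ([+round]) → [o]
/i/ harmonizes with /o/ ([+round]) → [y]
/i/ harmonizes with /o/ ([+round]) → [y]
/ɯ/ harmonizes with /o/ ([+round]) → [u]

[onotyrybuz]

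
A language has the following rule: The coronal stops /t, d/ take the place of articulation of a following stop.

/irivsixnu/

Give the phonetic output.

[irivsixnu]

no segment meets the rule's conditions; no change.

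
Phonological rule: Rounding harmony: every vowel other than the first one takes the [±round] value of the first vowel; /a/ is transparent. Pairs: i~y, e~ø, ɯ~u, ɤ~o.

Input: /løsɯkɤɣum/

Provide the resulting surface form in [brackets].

[løsukoɣum]

/ɯ/ harmonizes with /ø/ ([+round]) → [u]
/ɤ/ harmonizes with /ø/ ([+round]) → [o]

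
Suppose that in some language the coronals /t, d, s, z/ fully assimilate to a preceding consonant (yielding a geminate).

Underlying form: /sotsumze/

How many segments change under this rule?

/s/ after /t/ → [t] (total assimilation)
/z/ after /m/ → [m] (total assimilation)
2 segments change.

2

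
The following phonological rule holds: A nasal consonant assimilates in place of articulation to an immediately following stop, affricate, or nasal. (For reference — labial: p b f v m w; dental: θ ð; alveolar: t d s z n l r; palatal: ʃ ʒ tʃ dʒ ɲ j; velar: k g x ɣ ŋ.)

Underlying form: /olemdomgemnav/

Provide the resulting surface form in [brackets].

/m/ before /d/ (alveolar) → [n]
/m/ before /g/ (velar) → [ŋ]
/m/ before /n/ (alveolar) → [n]

[olendoŋgennav]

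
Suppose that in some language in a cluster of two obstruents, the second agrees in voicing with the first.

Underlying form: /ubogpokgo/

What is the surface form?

/p/ after /g/ (voiced) → [b]
/g/ after /k/ (voiceless) → [k]

[ubogbokko]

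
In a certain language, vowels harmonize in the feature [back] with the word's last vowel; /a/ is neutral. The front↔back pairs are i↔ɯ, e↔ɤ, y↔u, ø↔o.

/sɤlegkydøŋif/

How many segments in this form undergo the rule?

1

/ɤ/ harmonizes with /i/ ([-back]) → [e]
1 segment changes.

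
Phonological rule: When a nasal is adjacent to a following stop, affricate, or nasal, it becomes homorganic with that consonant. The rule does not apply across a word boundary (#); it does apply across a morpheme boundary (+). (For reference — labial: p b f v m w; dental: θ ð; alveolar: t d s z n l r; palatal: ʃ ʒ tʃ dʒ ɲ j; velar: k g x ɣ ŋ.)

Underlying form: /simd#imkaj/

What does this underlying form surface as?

/m/ before /d/ (alveolar) → [n]
/m/ before /k/ (velar) → [ŋ]

[sind#iŋkaj]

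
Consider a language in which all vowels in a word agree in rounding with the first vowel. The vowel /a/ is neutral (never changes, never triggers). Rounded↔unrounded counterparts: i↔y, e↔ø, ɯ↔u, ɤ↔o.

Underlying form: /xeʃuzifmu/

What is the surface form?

/u/ harmonizes with /e/ ([-round]) → [ɯ]
/u/ harmonizes with /e/ ([-round]) → [ɯ]

[xeʃɯzifmɯ]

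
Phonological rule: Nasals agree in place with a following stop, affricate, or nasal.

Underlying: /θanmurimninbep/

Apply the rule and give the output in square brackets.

[θammurinnimbep]

/n/ before /m/ (labial) → [m]
/m/ before /n/ (alveolar) → [n]
/n/ before /b/ (labial) → [m]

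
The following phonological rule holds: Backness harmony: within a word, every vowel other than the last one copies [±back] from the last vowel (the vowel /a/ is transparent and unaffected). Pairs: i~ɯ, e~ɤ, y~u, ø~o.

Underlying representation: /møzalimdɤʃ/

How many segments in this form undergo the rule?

2

/ø/ harmonizes with /ɤ/ ([+back]) → [o]
/i/ harmonizes with /ɤ/ ([+back]) → [ɯ]
2 segments change.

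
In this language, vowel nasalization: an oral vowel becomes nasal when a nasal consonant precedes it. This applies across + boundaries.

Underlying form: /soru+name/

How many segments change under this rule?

/a/ after nasal /n/ → [ã]
/e/ after nasal /m/ → [ẽ]
2 segments change.

2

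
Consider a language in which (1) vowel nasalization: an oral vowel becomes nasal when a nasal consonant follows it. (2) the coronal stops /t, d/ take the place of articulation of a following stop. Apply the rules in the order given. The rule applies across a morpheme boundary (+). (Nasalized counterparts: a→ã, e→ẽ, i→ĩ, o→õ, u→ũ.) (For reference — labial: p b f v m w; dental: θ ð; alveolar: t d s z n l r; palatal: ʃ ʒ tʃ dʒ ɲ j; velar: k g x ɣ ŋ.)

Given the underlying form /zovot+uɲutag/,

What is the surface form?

Rule 1: /u/ before nasal /ɲ/ → [ũ]
After rule 1: zovot+ũɲutag
Rule 2: no segment meets the rule's conditions; no change.

[zovot+ũɲutag]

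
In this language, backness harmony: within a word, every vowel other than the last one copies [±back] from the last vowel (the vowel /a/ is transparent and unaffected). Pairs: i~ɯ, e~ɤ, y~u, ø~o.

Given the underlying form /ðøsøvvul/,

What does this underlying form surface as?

/ø/ harmonizes with /u/ ([+back]) → [o]
/ø/ harmonizes with /u/ ([+back]) → [o]

[ðosovvul]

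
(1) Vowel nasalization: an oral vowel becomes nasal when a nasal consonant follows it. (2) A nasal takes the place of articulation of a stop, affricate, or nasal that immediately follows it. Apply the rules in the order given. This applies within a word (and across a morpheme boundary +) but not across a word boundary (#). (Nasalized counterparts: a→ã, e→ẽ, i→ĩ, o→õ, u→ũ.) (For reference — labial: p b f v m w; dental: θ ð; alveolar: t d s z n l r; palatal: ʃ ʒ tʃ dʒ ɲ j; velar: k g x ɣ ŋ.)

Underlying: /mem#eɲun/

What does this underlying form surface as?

Rule 1: /e/ before nasal /m/ → [ẽ]
Rule 1: /e/ before nasal /ɲ/ → [ẽ]
Rule 1: /u/ before nasal /n/ → [ũ]
After rule 1: mẽm#ẽɲũn
Rule 2: no segment meets the rule's conditions; no change.

[mẽm#ẽɲũn]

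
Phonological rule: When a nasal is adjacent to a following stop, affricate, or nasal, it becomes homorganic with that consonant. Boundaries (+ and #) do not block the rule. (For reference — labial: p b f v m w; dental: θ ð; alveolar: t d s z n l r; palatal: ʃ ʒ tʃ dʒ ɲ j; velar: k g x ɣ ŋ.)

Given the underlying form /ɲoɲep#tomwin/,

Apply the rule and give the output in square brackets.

no segment meets the rule's conditions; no change.

[ɲoɲep#tomwin]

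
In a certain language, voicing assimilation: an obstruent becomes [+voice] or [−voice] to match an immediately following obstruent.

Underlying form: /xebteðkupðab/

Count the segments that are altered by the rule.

3

/b/ before /t/ (voiceless) → [p]
/ð/ before /k/ (voiceless) → [θ]
/p/ before /ð/ (voiced) → [b]
3 segments change.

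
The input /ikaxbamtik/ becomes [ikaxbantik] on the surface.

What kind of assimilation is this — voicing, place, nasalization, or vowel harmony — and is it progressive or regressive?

/m/→[n].
Each target copies a feature from the following segment, so the direction is regressive.

place assimilation, regressive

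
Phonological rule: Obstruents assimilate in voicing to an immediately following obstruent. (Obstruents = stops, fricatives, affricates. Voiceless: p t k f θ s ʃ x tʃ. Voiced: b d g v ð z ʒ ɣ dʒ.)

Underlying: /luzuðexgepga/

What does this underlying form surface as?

/x/ before /g/ (voiced) → [ɣ]
/p/ before /g/ (voiced) → [b]

[luzuðeɣgebga]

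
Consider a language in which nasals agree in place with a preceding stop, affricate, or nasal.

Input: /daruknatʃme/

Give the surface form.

/n/ after /k/ (velar) → [ŋ]
/m/ after /tʃ/ (palatal) → [ɲ]

[darukŋatʃɲe]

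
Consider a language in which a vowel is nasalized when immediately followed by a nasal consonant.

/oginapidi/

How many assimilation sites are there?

/i/ before nasal /n/ → [ĩ]
1 segment changes.

1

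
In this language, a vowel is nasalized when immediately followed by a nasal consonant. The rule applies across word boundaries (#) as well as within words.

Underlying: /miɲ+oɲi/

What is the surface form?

/i/ before nasal /ɲ/ → [ĩ]
/o/ before nasal /ɲ/ → [õ]

[mĩɲ+õɲi]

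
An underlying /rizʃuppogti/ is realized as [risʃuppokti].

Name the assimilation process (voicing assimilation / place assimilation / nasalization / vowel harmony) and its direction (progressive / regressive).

/z/→[s] /g/→[k].
Each target copies a feature from the following segment, so the direction is regressive.

voicing assimilation, regressive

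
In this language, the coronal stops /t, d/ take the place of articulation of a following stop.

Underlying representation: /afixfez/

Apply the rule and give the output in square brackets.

no segment meets the rule's conditions; no change.

[afixfez]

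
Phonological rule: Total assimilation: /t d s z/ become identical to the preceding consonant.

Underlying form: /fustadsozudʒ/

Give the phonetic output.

[fussaddozudʒ]

/t/ after /s/ → [s] (total assimilation)
/s/ after /d/ → [d] (total assimilation)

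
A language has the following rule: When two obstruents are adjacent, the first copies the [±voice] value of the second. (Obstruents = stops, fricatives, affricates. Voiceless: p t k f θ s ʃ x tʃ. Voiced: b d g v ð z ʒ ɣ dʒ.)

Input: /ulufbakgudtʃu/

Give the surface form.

[uluvbagguttʃu]

/f/ before /b/ (voiced) → [v]
/k/ before /g/ (voiced) → [g]
/d/ before /tʃ/ (voiceless) → [t]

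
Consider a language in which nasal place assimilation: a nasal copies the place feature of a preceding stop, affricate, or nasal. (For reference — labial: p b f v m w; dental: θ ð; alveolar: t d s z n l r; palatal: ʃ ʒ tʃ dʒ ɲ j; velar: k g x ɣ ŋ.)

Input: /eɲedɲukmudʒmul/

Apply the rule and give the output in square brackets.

[eɲednukŋudʒɲul]

/ɲ/ after /d/ (alveolar) → [n]
/m/ after /k/ (velar) → [ŋ]
/m/ after /dʒ/ (palatal) → [ɲ]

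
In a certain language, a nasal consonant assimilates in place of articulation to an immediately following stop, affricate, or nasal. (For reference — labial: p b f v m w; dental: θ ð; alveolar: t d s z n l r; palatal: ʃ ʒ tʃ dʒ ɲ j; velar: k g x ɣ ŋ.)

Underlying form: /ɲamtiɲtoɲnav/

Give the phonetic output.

/m/ before /t/ (alveolar) → [n]
/ɲ/ before /t/ (alveolar) → [n]
/ɲ/ before /n/ (alveolar) → [n]

[ɲantintonnav]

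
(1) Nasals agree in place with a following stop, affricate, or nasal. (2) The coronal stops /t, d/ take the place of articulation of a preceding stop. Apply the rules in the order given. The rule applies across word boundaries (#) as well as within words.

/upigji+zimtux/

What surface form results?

Rule 1: /m/ before /t/ (alveolar) → [n]
After rule 1: upigji+zintux
Rule 2: no segment meets the rule's conditions; no change.

[upigji+zintux]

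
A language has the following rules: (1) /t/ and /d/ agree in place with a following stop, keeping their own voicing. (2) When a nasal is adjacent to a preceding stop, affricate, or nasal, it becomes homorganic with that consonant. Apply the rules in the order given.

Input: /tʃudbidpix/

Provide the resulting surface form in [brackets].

Rule 1: /d/ before /b/ (labial) → [b]
Rule 1: /d/ before /p/ (labial) → [b]
After rule 1: tʃubbibpix
Rule 2: no segment meets the rule's conditions; no change.

[tʃubbibpix]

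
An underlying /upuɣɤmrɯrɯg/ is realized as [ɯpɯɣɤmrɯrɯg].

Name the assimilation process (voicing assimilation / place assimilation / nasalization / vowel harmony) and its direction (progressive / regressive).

/u/→[ɯ] /u/→[ɯ].
Vowels agree with the last vowel, so the harmony is regressive.

vowel harmony, regressive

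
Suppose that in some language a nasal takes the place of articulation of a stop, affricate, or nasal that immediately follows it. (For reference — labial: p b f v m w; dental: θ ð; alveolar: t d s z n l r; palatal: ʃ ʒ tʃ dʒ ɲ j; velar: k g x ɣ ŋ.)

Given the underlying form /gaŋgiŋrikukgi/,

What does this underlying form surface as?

[gaŋgiŋrikukgi]

no segment meets the rule's conditions; no change.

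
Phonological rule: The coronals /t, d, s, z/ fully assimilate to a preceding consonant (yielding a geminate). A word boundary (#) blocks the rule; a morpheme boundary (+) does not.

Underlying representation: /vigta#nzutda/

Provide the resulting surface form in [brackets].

/t/ after /g/ → [g] (total assimilation)
/z/ after /n/ → [n] (total assimilation)
/d/ after /t/ → [t] (total assimilation)

[vigga#nnutta]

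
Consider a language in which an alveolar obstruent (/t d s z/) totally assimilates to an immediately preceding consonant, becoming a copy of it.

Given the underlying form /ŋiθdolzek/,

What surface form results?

[ŋiθθollek]

/d/ after /θ/ → [θ] (total assimilation)
/z/ after /l/ → [l] (total assimilation)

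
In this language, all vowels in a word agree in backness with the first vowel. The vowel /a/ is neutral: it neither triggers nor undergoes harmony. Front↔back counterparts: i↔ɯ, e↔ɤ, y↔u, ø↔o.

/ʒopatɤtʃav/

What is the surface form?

no segment meets the rule's conditions; no change.

[ʒopatɤtʃav]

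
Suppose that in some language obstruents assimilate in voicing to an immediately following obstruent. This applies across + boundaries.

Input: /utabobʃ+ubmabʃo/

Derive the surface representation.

[utabopʃ+ubmapʃo]

/b/ before /ʃ/ (voiceless) → [p]
/b/ before /ʃ/ (voiceless) → [p]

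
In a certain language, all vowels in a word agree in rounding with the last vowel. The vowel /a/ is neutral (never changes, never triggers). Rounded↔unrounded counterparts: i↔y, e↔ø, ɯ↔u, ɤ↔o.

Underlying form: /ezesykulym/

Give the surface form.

/e/ harmonizes with /y/ ([+round]) → [ø]
/e/ harmonizes with /y/ ([+round]) → [ø]

[øzøsykulym]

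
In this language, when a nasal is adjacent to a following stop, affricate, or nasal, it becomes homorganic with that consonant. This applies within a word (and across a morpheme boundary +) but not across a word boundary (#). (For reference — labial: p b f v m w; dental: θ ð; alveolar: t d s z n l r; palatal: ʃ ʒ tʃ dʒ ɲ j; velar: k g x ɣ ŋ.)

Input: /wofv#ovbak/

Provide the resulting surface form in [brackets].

[wofv#ovbak]

no segment meets the rule's conditions; no change.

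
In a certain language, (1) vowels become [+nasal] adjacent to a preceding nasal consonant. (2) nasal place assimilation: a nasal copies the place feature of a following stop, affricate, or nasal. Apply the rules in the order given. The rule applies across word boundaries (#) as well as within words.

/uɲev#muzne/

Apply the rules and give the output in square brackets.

Rule 1: /e/ after nasal /ɲ/ → [ẽ]
Rule 1: /u/ after nasal /m/ → [ũ]
Rule 1: /e/ after nasal /n/ → [ẽ]
After rule 1: uɲẽv#mũznẽ
Rule 2: no segment meets the rule's conditions; no change.

[uɲẽv#mũznẽ]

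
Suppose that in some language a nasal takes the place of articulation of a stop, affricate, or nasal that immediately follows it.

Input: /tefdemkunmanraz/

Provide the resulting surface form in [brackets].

[tefdeŋkummanraz]

/m/ before /k/ (velar) → [ŋ]
/n/ before /m/ (labial) → [m]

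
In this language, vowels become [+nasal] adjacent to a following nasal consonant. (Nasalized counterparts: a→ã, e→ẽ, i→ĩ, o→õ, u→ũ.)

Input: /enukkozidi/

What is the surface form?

/e/ before nasal /n/ → [ẽ]

[ẽnukkozidi]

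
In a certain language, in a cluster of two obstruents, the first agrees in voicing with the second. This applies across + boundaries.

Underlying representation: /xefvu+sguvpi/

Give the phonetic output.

[xevvu+zgufpi]

/f/ before /v/ (voiced) → [v]
/s/ before /g/ (voiced) → [z]
/v/ before /p/ (voiceless) → [f]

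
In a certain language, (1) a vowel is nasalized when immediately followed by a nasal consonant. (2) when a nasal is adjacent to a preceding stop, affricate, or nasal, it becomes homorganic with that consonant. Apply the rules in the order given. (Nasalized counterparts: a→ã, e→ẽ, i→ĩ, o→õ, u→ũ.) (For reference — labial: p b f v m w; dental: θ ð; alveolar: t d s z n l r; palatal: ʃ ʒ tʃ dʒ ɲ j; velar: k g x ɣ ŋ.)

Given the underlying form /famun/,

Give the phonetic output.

[fãmũn]

Rule 1: /a/ before nasal /m/ → [ã]
Rule 1: /u/ before nasal /n/ → [ũ]
After rule 1: fãmũn
Rule 2: no segment meets the rule's conditions; no change.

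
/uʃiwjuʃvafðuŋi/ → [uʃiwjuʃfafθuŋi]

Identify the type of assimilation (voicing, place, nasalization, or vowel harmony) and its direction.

voicing assimilation, progressive

/v/→[f] /ð/→[θ].
Each target copies a feature from the preceding segment, so the direction is progressive.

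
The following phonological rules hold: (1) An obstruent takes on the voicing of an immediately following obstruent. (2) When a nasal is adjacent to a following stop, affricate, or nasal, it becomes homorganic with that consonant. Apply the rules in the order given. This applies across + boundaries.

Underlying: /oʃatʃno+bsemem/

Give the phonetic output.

Rule 1: /b/ before /s/ (voiceless) → [p]
After rule 1: oʃatʃno+psemem
Rule 2: no segment meets the rule's conditions; no change.

[oʃatʃno+psemem]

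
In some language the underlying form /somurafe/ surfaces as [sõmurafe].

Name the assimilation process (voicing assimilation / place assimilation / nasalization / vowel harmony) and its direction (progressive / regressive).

nasalization, regressive

/o/→[õ].
Each target copies a feature from the following segment, so the direction is regressive.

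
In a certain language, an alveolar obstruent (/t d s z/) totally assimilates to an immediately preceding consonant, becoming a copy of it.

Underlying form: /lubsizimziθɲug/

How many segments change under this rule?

/s/ after /b/ → [b] (total assimilation)
/z/ after /m/ → [m] (total assimilation)
2 segments change.

2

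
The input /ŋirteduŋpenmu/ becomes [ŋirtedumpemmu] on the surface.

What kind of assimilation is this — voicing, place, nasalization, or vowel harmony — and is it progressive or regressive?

place assimilation, regressive

/ŋ/→[m] /n/→[m].
Each target copies a feature from the following segment, so the direction is regressive.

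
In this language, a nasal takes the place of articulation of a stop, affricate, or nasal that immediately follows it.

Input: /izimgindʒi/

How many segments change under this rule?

/m/ before /g/ (velar) → [ŋ]
/n/ before /dʒ/ (palatal) → [ɲ]
2 segments change.

2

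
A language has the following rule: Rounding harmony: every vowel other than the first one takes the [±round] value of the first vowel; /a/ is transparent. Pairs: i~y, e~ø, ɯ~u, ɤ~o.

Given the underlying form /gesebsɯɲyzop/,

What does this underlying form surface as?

[gesebsɯɲizɤp]

/y/ harmonizes with /e/ ([-round]) → [i]
/o/ harmonizes with /e/ ([-round]) → [ɤ]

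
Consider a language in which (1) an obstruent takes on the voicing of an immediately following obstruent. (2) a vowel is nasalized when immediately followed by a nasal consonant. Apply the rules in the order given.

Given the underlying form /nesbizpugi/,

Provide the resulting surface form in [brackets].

[nezbispugi]

Rule 1: /s/ before /b/ (voiced) → [z]
Rule 1: /z/ before /p/ (voiceless) → [s]
After rule 1: nezbispugi
Rule 2: no segment meets the rule's conditions; no change.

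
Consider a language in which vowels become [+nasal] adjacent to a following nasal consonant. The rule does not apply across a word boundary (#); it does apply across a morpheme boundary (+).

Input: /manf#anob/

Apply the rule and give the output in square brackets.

/a/ before nasal /n/ → [ã]
/a/ before nasal /n/ → [ã]

[mãnf#ãnob]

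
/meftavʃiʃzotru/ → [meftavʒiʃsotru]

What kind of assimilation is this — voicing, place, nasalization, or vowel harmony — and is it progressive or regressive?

/ʃ/→[ʒ] /z/→[s].
Each target copies a feature from the preceding segment, so the direction is progressive.

voicing assimilation, progressive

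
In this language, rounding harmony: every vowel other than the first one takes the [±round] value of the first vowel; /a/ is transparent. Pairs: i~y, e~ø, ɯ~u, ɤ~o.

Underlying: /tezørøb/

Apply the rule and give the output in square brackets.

[tezereb]

/ø/ harmonizes with /e/ ([-round]) → [e]
/ø/ harmonizes with /e/ ([-round]) → [e]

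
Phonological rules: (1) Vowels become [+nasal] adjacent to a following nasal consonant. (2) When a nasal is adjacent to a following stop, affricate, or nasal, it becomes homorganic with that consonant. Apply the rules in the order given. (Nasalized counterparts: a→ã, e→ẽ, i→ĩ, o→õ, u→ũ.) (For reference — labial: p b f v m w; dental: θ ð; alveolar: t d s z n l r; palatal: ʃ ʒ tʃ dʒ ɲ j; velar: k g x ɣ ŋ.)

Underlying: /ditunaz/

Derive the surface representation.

Rule 1: /u/ before nasal /n/ → [ũ]
After rule 1: ditũnaz
Rule 2: no segment meets the rule's conditions; no change.

[ditũnaz]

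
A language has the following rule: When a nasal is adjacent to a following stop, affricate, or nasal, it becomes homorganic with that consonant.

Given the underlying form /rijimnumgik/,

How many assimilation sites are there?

2

/m/ before /n/ (alveolar) → [n]
/m/ before /g/ (velar) → [ŋ]
2 segments change.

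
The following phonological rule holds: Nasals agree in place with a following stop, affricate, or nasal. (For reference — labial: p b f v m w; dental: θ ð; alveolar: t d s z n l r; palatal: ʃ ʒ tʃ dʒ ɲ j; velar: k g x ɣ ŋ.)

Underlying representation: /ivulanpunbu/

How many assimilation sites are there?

2

/n/ before /p/ (labial) → [m]
/n/ before /b/ (labial) → [m]
2 segments change.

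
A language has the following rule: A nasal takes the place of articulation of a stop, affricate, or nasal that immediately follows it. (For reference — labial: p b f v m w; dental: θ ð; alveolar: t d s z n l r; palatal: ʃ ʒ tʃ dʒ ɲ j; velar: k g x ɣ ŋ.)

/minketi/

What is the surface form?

[miŋketi]

/n/ before /k/ (velar) → [ŋ]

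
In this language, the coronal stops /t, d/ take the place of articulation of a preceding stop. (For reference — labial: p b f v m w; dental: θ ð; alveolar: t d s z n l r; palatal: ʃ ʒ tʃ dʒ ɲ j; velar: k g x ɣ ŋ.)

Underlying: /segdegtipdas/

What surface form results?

[seggegkipbas]

/d/ after /g/ (velar) → [g]
/t/ after /g/ (velar) → [k]
/d/ after /p/ (labial) → [b]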